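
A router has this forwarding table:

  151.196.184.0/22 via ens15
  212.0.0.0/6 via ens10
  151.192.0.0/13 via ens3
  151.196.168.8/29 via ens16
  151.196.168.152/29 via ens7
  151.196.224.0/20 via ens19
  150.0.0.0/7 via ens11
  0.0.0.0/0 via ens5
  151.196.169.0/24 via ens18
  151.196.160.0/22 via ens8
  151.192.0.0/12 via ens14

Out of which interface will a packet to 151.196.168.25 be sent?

ens3

Routes whose prefix contains 151.196.168.25:
  0.0.0.0/0 (default, matches everything) -> ens5
  150.0.0.0/7 (150.0.0.0 - 151.255.255.255) -> ens11
  151.192.0.0/12 (151.192.0.0 - 151.207.255.255) -> ens14
  151.192.0.0/13 (151.192.0.0 - 151.199.255.255) -> ens3
More-specific entries that do NOT match:
  151.196.168.8/29 (151.196.168.8 - 151.196.168.15) does not contain 151.196.168.25
  151.196.168.152/29 (151.196.168.152 - 151.196.168.159) does not contain 151.196.168.25
  151.196.169.0/24 (151.196.169.0 - 151.196.169.255) does not contain 151.196.168.25
  151.196.184.0/22 (151.196.184.0 - 151.196.187.255) does not contain 151.196.168.25
  151.196.160.0/22 (151.196.160.0 - 151.196.163.255) does not contain 151.196.168.25
  151.196.224.0/20 (151.196.224.0 - 151.196.239.255) does not contain 151.196.168.25
Longest matching prefix is /13 -> interface ens3.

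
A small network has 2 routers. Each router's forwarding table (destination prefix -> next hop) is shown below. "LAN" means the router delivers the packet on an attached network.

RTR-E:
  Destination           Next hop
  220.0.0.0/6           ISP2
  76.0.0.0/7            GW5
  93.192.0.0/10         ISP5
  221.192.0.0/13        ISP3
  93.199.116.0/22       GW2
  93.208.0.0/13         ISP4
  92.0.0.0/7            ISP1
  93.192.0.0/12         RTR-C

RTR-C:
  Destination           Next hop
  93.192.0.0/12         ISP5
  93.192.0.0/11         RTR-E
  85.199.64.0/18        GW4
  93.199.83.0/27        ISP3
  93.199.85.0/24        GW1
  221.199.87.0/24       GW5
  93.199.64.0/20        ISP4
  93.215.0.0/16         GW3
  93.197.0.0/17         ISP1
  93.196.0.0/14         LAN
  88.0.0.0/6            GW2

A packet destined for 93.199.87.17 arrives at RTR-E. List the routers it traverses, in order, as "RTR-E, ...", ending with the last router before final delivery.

RTR-E, RTR-C

At RTR-E: longest match for 93.199.87.17 is 93.192.0.0/12 -> RTR-C
At RTR-C: longest match for 93.199.87.17 is 93.196.0.0/14 -> LAN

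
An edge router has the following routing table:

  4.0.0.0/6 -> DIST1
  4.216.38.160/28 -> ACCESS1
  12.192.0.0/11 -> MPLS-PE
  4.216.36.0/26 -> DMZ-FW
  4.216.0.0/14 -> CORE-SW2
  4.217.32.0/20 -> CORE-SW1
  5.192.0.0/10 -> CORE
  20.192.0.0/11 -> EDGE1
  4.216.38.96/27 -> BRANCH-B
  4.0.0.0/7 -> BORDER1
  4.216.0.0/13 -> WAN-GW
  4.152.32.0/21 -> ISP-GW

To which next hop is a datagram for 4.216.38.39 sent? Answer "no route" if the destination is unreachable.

Routes whose prefix contains 4.216.38.39:
  4.0.0.0/6 (4.0.0.0 - 7.255.255.255) -> DIST1
  4.0.0.0/7 (4.0.0.0 - 5.255.255.255) -> BORDER1
  4.216.0.0/13 (4.216.0.0 - 4.223.255.255) -> WAN-GW
  4.216.0.0/14 (4.216.0.0 - 4.219.255.255) -> CORE-SW2
More-specific entries that do NOT match:
  4.216.38.160/28 (4.216.38.160 - 4.216.38.175) does not contain 4.216.38.39
  4.216.38.96/27 (4.216.38.96 - 4.216.38.127) does not contain 4.216.38.39
  4.216.36.0/26 (4.216.36.0 - 4.216.36.63) does not contain 4.216.38.39
  4.152.32.0/21 (4.152.32.0 - 4.152.39.255) does not contain 4.216.38.39
  4.217.32.0/20 (4.217.32.0 - 4.217.47.255) does not contain 4.216.38.39
Longest matching prefix is /14 -> next hop CORE-SW2.

CORE-SW2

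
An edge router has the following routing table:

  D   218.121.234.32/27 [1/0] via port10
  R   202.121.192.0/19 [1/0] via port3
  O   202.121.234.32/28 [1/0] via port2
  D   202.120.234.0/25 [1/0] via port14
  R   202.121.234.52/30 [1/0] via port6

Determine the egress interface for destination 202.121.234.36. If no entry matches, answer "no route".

port2

Routes whose prefix contains 202.121.234.36:
  202.121.234.32/28 (202.121.234.32 - 202.121.234.47) -> port2
More-specific entries that do NOT match:
  202.121.234.52/30 (202.121.234.52 - 202.121.234.55) does not contain 202.121.234.36
Longest matching prefix is /28 -> interface port2.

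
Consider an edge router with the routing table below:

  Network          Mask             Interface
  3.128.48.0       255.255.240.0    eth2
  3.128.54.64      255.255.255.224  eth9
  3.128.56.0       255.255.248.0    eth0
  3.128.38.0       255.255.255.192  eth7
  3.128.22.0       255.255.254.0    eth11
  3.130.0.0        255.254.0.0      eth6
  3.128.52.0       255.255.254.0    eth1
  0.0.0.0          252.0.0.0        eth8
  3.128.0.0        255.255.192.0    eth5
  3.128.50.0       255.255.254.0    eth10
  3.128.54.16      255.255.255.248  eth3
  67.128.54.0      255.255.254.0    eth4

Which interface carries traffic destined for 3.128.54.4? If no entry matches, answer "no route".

eth2

Routes whose prefix contains 3.128.54.4:
  0.0.0.0/6 (0.0.0.0 - 3.255.255.255) -> eth8
  3.128.0.0/18 (3.128.0.0 - 3.128.63.255) -> eth5
  3.128.48.0/20 (3.128.48.0 - 3.128.63.255) -> eth2
More-specific entries that do NOT match:
  3.128.54.16/29 (3.128.54.16 - 3.128.54.23) does not contain 3.128.54.4
  3.128.54.64/27 (3.128.54.64 - 3.128.54.95) does not contain 3.128.54.4
  3.128.38.0/26 (3.128.38.0 - 3.128.38.63) does not contain 3.128.54.4
  3.128.22.0/23 (3.128.22.0 - 3.128.23.255) does not contain 3.128.54.4
  3.128.52.0/23 (3.128.52.0 - 3.128.53.255) does not contain 3.128.54.4
  3.128.50.0/23 (3.128.50.0 - 3.128.51.255) does not contain 3.128.54.4
  67.128.54.0/23 (67.128.54.0 - 67.128.55.255) does not contain 3.128.54.4
  3.128.56.0/21 (3.128.56.0 - 3.128.63.255) does not contain 3.128.54.4
Longest matching prefix is /20 -> interface eth2.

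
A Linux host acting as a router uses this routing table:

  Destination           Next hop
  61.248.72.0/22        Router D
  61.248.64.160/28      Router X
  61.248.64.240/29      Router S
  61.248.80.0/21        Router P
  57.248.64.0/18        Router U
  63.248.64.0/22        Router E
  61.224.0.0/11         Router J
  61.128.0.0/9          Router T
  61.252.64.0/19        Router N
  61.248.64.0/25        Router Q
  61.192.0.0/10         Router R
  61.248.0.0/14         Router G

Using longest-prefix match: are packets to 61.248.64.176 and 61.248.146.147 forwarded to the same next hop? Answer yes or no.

61.248.64.176: longest match 61.248.0.0/14 -> Router G
61.248.146.147: longest match 61.248.0.0/14 -> Router G

yes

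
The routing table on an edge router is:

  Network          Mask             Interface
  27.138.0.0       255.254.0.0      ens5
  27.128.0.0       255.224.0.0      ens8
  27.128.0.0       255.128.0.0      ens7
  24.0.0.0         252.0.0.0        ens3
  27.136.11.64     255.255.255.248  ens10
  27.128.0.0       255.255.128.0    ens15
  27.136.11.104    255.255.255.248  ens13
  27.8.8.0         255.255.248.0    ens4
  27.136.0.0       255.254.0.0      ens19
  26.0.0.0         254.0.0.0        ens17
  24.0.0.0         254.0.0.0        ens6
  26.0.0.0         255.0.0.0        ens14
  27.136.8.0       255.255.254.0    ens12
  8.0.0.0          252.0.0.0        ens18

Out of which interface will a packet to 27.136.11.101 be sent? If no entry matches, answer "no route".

Routes whose prefix contains 27.136.11.101:
  24.0.0.0/6 (24.0.0.0 - 27.255.255.255) -> ens3
  26.0.0.0/7 (26.0.0.0 - 27.255.255.255) -> ens17
  27.128.0.0/9 (27.128.0.0 - 27.255.255.255) -> ens7
  27.128.0.0/11 (27.128.0.0 - 27.159.255.255) -> ens8
  27.136.0.0/15 (27.136.0.0 - 27.137.255.255) -> ens19
More-specific entries that do NOT match:
  27.136.11.64/29 (27.136.11.64 - 27.136.11.71) does not contain 27.136.11.101
  27.136.11.104/29 (27.136.11.104 - 27.136.11.111) does not contain 27.136.11.101
  27.136.8.0/23 (27.136.8.0 - 27.136.9.255) does not contain 27.136.11.101
  27.8.8.0/21 (27.8.8.0 - 27.8.15.255) does not contain 27.136.11.101
  27.128.0.0/17 (27.128.0.0 - 27.128.127.255) does not contain 27.136.11.101
Longest matching prefix is /15 -> interface ens19.

ens19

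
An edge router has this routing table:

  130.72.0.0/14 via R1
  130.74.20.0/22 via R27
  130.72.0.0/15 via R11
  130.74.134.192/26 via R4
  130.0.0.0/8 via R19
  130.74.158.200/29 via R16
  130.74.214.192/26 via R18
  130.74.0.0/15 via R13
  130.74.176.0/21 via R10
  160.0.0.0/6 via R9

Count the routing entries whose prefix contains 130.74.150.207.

Prefixes containing 130.74.150.207:
  130.0.0.0/8 (130.0.0.0 - 130.255.255.255)
  130.72.0.0/14 (130.72.0.0 - 130.75.255.255)
  130.74.0.0/15 (130.74.0.0 - 130.75.255.255)
Total matching entries: 3.

3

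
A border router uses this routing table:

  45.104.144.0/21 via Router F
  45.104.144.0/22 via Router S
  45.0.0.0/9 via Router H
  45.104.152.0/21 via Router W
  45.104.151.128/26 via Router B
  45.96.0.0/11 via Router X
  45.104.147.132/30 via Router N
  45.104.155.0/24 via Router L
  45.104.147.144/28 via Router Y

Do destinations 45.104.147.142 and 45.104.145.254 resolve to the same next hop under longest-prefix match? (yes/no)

yes

45.104.147.142: longest match 45.104.144.0/22 -> Router S
45.104.145.254: longest match 45.104.144.0/22 -> Router S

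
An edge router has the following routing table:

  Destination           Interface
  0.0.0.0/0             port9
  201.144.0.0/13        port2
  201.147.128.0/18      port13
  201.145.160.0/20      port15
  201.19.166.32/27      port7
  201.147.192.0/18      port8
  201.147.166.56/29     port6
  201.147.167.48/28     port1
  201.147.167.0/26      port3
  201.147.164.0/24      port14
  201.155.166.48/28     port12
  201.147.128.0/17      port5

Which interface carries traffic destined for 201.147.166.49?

Routes whose prefix contains 201.147.166.49:
  0.0.0.0/0 (default, matches everything) -> port9
  201.144.0.0/13 (201.144.0.0 - 201.151.255.255) -> port2
  201.147.128.0/17 (201.147.128.0 - 201.147.255.255) -> port5
  201.147.128.0/18 (201.147.128.0 - 201.147.191.255) -> port13
More-specific entries that do NOT match:
  201.147.166.56/29 (201.147.166.56 - 201.147.166.63) does not contain 201.147.166.49
  201.147.167.48/28 (201.147.167.48 - 201.147.167.63) does not contain 201.147.166.49
  201.155.166.48/28 (201.155.166.48 - 201.155.166.63) does not contain 201.147.166.49
  201.19.166.32/27 (201.19.166.32 - 201.19.166.63) does not contain 201.147.166.49
  201.147.167.0/26 (201.147.167.0 - 201.147.167.63) does not contain 201.147.166.49
  201.147.164.0/24 (201.147.164.0 - 201.147.164.255) does not contain 201.147.166.49
  201.145.160.0/20 (201.145.160.0 - 201.145.175.255) does not contain 201.147.166.49
Longest matching prefix is /18 -> interface port13.

port13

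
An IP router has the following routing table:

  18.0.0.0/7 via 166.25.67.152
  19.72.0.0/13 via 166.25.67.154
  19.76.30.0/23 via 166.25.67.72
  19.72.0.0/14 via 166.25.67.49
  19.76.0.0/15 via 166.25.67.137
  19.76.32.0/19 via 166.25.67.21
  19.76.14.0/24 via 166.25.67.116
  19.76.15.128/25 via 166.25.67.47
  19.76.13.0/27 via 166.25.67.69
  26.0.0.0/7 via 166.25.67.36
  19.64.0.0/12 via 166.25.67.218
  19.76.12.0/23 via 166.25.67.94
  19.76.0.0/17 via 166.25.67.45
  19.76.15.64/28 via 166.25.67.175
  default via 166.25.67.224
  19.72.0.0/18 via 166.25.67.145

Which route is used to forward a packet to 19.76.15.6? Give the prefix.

Entries matching 19.76.15.6:
  0.0.0.0/0 (default, matches everything)
  18.0.0.0/7 (18.0.0.0 - 19.255.255.255)
  19.64.0.0/12 (19.64.0.0 - 19.79.255.255)
  19.72.0.0/13 (19.72.0.0 - 19.79.255.255)
  19.76.0.0/15 (19.76.0.0 - 19.77.255.255)
  19.76.0.0/17 (19.76.0.0 - 19.76.127.255)
Most specific is 19.76.0.0/17.

19.76.0.0/17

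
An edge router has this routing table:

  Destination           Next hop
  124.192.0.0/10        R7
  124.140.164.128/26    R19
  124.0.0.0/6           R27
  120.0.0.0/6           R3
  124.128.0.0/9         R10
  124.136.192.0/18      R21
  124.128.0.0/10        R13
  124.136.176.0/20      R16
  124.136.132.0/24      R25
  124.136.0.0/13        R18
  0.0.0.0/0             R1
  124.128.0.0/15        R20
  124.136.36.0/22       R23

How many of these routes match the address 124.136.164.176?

5

Prefixes containing 124.136.164.176:
  0.0.0.0/0 (default, matches everything)
  124.0.0.0/6 (124.0.0.0 - 127.255.255.255)
  124.128.0.0/9 (124.128.0.0 - 124.255.255.255)
  124.128.0.0/10 (124.128.0.0 - 124.191.255.255)
  124.136.0.0/13 (124.136.0.0 - 124.143.255.255)
Total matching entries: 5.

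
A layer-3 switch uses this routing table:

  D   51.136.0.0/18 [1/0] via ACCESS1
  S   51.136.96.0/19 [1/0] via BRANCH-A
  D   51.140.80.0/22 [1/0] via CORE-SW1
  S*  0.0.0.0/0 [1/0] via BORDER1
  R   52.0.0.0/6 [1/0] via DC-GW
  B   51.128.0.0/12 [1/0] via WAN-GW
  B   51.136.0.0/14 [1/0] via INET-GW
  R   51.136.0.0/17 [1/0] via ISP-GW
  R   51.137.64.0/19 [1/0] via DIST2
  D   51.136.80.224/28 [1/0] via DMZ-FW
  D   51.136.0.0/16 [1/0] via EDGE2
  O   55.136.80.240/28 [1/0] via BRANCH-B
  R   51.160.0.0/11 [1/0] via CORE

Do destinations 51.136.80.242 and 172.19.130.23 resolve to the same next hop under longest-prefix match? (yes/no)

51.136.80.242: longest match 51.136.0.0/17 -> ISP-GW
172.19.130.23: longest match 0.0.0.0/0 -> BORDER1

no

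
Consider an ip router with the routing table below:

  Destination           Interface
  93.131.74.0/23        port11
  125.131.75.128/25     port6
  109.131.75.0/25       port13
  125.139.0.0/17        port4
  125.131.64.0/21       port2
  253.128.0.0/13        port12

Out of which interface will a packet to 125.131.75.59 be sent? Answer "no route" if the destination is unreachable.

No entry's prefix contains 125.131.75.59; there is no default route.

no route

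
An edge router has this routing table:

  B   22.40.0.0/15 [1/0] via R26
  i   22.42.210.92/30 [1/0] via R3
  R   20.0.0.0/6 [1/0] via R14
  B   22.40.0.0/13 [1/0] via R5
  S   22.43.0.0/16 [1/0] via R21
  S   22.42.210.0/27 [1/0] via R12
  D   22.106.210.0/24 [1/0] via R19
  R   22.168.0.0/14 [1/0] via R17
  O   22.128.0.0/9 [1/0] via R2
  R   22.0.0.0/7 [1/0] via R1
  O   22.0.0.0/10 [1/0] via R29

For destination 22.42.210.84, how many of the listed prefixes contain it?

4

Prefixes containing 22.42.210.84:
  20.0.0.0/6 (20.0.0.0 - 23.255.255.255)
  22.0.0.0/7 (22.0.0.0 - 23.255.255.255)
  22.0.0.0/10 (22.0.0.0 - 22.63.255.255)
  22.40.0.0/13 (22.40.0.0 - 22.47.255.255)
Total matching entries: 4.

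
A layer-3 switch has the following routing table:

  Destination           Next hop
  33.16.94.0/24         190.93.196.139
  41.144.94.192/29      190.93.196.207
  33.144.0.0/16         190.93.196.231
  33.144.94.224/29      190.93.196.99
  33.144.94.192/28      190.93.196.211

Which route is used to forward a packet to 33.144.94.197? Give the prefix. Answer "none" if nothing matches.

33.144.94.192/28

Entries matching 33.144.94.197:
  33.144.0.0/16 (33.144.0.0 - 33.144.255.255)
  33.144.94.192/28 (33.144.94.192 - 33.144.94.207)
Most specific is 33.144.94.192/28.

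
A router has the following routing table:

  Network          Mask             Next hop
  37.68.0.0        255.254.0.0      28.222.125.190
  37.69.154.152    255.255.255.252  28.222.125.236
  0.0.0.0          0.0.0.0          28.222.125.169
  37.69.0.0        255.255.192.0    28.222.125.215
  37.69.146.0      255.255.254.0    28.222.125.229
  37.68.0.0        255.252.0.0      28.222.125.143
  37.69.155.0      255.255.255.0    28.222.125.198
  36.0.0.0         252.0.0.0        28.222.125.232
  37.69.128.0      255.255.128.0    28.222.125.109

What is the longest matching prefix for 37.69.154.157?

Entries matching 37.69.154.157:
  0.0.0.0/0 (default, matches everything)
  36.0.0.0/6 (36.0.0.0 - 39.255.255.255)
  37.68.0.0/14 (37.68.0.0 - 37.71.255.255)
  37.68.0.0/15 (37.68.0.0 - 37.69.255.255)
  37.69.128.0/17 (37.69.128.0 - 37.69.255.255)
Most specific is 37.69.128.0/17.

37.69.128.0/17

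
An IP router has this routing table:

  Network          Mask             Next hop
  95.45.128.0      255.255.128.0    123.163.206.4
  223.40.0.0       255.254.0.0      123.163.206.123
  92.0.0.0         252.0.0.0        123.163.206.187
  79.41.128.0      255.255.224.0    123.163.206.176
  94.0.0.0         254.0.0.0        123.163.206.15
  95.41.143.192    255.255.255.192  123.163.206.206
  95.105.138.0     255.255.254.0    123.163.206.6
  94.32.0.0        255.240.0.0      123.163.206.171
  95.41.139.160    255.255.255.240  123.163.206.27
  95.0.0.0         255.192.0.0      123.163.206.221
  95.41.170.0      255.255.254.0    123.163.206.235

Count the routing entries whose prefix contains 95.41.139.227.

Prefixes containing 95.41.139.227:
  92.0.0.0/6 (92.0.0.0 - 95.255.255.255)
  94.0.0.0/7 (94.0.0.0 - 95.255.255.255)
  95.0.0.0/10 (95.0.0.0 - 95.63.255.255)
Total matching entries: 3.

3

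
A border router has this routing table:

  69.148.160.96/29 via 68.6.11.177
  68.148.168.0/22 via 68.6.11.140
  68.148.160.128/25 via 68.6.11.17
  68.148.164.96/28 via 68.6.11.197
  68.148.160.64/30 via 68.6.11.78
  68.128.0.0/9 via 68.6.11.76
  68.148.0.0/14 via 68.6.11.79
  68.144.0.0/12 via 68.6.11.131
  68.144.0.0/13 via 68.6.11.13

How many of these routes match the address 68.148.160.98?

4

Prefixes containing 68.148.160.98:
  68.128.0.0/9 (68.128.0.0 - 68.255.255.255)
  68.144.0.0/12 (68.144.0.0 - 68.159.255.255)
  68.144.0.0/13 (68.144.0.0 - 68.151.255.255)
  68.148.0.0/14 (68.148.0.0 - 68.151.255.255)
Total matching entries: 4.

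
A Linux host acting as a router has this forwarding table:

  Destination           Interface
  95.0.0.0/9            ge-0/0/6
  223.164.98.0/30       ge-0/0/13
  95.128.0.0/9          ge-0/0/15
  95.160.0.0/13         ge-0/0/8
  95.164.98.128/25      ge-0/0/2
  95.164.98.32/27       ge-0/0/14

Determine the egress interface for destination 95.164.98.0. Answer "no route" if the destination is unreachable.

ge-0/0/8

Routes whose prefix contains 95.164.98.0:
  95.128.0.0/9 (95.128.0.0 - 95.255.255.255) -> ge-0/0/15
  95.160.0.0/13 (95.160.0.0 - 95.167.255.255) -> ge-0/0/8
More-specific entries that do NOT match:
  223.164.98.0/30 (223.164.98.0 - 223.164.98.3) does not contain 95.164.98.0
  95.164.98.32/27 (95.164.98.32 - 95.164.98.63) does not contain 95.164.98.0
  95.164.98.128/25 (95.164.98.128 - 95.164.98.255) does not contain 95.164.98.0
Longest matching prefix is /13 -> interface ge-0/0/8.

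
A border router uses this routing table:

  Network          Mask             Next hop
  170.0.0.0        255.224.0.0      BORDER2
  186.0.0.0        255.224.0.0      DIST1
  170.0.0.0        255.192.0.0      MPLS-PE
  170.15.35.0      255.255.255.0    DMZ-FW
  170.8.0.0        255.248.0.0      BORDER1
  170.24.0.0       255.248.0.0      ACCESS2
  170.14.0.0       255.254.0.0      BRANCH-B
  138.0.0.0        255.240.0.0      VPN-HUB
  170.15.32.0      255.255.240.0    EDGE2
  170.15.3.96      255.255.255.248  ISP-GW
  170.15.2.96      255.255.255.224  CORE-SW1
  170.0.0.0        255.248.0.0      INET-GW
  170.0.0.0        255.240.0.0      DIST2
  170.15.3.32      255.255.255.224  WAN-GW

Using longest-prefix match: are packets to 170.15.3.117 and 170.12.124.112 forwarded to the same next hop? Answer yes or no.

no

170.15.3.117: longest match 170.14.0.0/15 -> BRANCH-B
170.12.124.112: longest match 170.8.0.0/13 -> BORDER1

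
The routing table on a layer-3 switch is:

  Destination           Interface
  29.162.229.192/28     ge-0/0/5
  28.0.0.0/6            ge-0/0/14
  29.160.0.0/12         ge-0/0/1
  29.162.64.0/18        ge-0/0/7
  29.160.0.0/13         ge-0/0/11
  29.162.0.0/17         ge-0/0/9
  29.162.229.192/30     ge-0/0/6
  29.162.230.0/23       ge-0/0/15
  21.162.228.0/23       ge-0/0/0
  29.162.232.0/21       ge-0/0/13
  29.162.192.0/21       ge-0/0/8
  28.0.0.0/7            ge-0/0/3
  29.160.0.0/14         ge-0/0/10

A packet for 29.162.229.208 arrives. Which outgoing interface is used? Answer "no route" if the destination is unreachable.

ge-0/0/10

Routes whose prefix contains 29.162.229.208:
  28.0.0.0/6 (28.0.0.0 - 31.255.255.255) -> ge-0/0/14
  28.0.0.0/7 (28.0.0.0 - 29.255.255.255) -> ge-0/0/3
  29.160.0.0/12 (29.160.0.0 - 29.175.255.255) -> ge-0/0/1
  29.160.0.0/13 (29.160.0.0 - 29.167.255.255) -> ge-0/0/11
  29.160.0.0/14 (29.160.0.0 - 29.163.255.255) -> ge-0/0/10
More-specific entries that do NOT match:
  29.162.229.192/30 (29.162.229.192 - 29.162.229.195) does not contain 29.162.229.208
  29.162.229.192/28 (29.162.229.192 - 29.162.229.207) does not contain 29.162.229.208
  29.162.230.0/23 (29.162.230.0 - 29.162.231.255) does not contain 29.162.229.208
  21.162.228.0/23 (21.162.228.0 - 21.162.229.255) does not contain 29.162.229.208
  29.162.232.0/21 (29.162.232.0 - 29.162.239.255) does not contain 29.162.229.208
  29.162.192.0/21 (29.162.192.0 - 29.162.199.255) does not contain 29.162.229.208
  29.162.64.0/18 (29.162.64.0 - 29.162.127.255) does not contain 29.162.229.208
  29.162.0.0/17 (29.162.0.0 - 29.162.127.255) does not contain 29.162.229.208
Longest matching prefix is /14 -> interface ge-0/0/10.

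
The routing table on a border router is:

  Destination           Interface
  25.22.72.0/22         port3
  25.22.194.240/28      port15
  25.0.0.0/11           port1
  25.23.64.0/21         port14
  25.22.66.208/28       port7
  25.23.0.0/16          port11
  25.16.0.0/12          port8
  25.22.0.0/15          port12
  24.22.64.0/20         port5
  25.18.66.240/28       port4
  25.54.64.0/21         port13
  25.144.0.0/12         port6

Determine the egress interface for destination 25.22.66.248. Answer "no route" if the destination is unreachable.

port12

Routes whose prefix contains 25.22.66.248:
  25.0.0.0/11 (25.0.0.0 - 25.31.255.255) -> port1
  25.16.0.0/12 (25.16.0.0 - 25.31.255.255) -> port8
  25.22.0.0/15 (25.22.0.0 - 25.23.255.255) -> port12
More-specific entries that do NOT match:
  25.22.194.240/28 (25.22.194.240 - 25.22.194.255) does not contain 25.22.66.248
  25.22.66.208/28 (25.22.66.208 - 25.22.66.223) does not contain 25.22.66.248
  25.18.66.240/28 (25.18.66.240 - 25.18.66.255) does not contain 25.22.66.248
  25.22.72.0/22 (25.22.72.0 - 25.22.75.255) does not contain 25.22.66.248
  25.23.64.0/21 (25.23.64.0 - 25.23.71.255) does not contain 25.22.66.248
  25.54.64.0/21 (25.54.64.0 - 25.54.71.255) does not contain 25.22.66.248
  24.22.64.0/20 (24.22.64.0 - 24.22.79.255) does not contain 25.22.66.248
  25.23.0.0/16 (25.23.0.0 - 25.23.255.255) does not contain 25.22.66.248
Longest matching prefix is /15 -> interface port12.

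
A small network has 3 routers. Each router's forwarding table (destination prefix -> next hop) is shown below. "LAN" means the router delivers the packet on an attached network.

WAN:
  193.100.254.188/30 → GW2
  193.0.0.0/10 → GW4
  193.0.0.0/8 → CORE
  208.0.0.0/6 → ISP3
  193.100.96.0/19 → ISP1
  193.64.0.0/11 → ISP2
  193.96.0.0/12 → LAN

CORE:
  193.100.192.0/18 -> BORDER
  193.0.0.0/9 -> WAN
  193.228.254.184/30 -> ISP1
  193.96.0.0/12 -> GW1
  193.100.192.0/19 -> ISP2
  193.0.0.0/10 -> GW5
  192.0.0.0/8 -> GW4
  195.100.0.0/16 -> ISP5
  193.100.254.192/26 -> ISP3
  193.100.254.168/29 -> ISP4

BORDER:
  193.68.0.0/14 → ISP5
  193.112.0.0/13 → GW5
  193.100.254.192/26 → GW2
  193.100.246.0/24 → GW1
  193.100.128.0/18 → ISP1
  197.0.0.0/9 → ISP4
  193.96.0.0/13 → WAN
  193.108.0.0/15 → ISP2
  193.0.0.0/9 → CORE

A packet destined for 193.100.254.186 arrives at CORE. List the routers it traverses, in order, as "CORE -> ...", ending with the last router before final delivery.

At CORE: longest match for 193.100.254.186 is 193.100.192.0/18 -> BORDER
At BORDER: longest match for 193.100.254.186 is 193.96.0.0/13 -> WAN
At WAN: longest match for 193.100.254.186 is 193.96.0.0/12 -> LAN

CORE -> BORDER -> WAN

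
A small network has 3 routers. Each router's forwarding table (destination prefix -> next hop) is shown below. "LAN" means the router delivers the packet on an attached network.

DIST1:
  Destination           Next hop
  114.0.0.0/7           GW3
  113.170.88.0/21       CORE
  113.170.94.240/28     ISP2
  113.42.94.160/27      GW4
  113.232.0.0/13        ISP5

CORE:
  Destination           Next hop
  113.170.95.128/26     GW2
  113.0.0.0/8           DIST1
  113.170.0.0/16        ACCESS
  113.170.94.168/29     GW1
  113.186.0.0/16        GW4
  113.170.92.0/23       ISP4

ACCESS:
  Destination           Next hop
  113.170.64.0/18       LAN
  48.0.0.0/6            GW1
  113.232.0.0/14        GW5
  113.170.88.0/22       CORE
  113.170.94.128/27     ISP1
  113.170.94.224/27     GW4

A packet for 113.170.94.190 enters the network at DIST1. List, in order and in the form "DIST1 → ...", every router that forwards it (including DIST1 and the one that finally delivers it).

At DIST1: longest match for 113.170.94.190 is 113.170.88.0/21 -> CORE
At CORE: longest match for 113.170.94.190 is 113.170.0.0/16 -> ACCESS
At ACCESS: longest match for 113.170.94.190 is 113.170.64.0/18 -> LAN

DIST1 → CORE → ACCESS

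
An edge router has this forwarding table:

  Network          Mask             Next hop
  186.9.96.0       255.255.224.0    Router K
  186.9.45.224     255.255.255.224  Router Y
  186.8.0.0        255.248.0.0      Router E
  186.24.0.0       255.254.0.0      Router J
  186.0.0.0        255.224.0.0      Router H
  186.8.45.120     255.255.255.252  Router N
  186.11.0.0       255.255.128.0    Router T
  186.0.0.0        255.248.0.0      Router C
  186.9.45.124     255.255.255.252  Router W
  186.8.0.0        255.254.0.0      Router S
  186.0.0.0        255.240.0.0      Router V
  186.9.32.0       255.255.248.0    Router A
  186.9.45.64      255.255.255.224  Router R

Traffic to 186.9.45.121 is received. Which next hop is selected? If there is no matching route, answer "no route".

Routes whose prefix contains 186.9.45.121:
  186.0.0.0/11 (186.0.0.0 - 186.31.255.255) -> Router H
  186.0.0.0/12 (186.0.0.0 - 186.15.255.255) -> Router V
  186.8.0.0/13 (186.8.0.0 - 186.15.255.255) -> Router E
  186.8.0.0/15 (186.8.0.0 - 186.9.255.255) -> Router S
More-specific entries that do NOT match:
  186.8.45.120/30 (186.8.45.120 - 186.8.45.123) does not contain 186.9.45.121
  186.9.45.124/30 (186.9.45.124 - 186.9.45.127) does not contain 186.9.45.121
  186.9.45.224/27 (186.9.45.224 - 186.9.45.255) does not contain 186.9.45.121
  186.9.45.64/27 (186.9.45.64 - 186.9.45.95) does not contain 186.9.45.121
  186.9.32.0/21 (186.9.32.0 - 186.9.39.255) does not contain 186.9.45.121
  186.9.96.0/19 (186.9.96.0 - 186.9.127.255) does not contain 186.9.45.121
  186.11.0.0/17 (186.11.0.0 - 186.11.127.255) does not contain 186.9.45.121
Longest matching prefix is /15 -> next hop Router S.

Router S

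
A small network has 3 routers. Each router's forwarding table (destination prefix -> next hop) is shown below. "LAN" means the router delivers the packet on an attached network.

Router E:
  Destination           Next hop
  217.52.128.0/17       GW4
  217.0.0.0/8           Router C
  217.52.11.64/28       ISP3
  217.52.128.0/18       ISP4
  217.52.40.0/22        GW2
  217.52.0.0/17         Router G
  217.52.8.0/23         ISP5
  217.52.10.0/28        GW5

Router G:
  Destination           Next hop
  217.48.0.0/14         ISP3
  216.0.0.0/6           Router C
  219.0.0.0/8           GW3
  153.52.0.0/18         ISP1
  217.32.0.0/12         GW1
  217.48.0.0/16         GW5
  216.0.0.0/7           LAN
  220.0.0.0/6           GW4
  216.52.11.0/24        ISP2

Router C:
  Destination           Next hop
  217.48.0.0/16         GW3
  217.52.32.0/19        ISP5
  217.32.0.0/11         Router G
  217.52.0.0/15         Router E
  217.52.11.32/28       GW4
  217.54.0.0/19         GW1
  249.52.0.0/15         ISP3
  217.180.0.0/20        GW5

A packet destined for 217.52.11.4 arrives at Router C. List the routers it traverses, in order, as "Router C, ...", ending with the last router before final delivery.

Router C, Router E, Router G

At Router C: longest match for 217.52.11.4 is 217.52.0.0/15 -> Router E
At Router E: longest match for 217.52.11.4 is 217.52.0.0/17 -> Router G
At Router G: longest match for 217.52.11.4 is 216.0.0.0/7 -> LAN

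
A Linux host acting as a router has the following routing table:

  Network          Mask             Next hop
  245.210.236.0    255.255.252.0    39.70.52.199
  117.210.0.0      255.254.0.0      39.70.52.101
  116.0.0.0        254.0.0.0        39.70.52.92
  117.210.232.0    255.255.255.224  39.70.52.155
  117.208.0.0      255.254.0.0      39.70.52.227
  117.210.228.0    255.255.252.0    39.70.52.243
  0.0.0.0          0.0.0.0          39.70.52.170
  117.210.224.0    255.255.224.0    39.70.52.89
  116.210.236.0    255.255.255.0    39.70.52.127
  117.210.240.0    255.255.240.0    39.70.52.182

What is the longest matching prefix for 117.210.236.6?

Entries matching 117.210.236.6:
  0.0.0.0/0 (default, matches everything)
  116.0.0.0/7 (116.0.0.0 - 117.255.255.255)
  117.210.0.0/15 (117.210.0.0 - 117.211.255.255)
  117.210.224.0/19 (117.210.224.0 - 117.210.255.255)
Most specific is 117.210.224.0/19.

117.210.224.0/19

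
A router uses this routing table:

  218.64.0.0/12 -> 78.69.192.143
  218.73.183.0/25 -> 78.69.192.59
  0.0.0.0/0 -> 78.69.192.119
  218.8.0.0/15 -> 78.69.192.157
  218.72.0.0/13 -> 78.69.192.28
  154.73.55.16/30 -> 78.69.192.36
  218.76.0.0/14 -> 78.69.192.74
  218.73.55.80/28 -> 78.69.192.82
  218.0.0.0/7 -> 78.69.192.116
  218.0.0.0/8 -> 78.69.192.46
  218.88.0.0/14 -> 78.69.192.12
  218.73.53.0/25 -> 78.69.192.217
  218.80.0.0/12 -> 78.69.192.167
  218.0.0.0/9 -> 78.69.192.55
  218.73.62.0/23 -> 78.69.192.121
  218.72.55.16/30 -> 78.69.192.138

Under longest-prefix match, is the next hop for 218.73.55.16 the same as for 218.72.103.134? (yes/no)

218.73.55.16: longest match 218.72.0.0/13 -> 78.69.192.28
218.72.103.134: longest match 218.72.0.0/13 -> 78.69.192.28

yes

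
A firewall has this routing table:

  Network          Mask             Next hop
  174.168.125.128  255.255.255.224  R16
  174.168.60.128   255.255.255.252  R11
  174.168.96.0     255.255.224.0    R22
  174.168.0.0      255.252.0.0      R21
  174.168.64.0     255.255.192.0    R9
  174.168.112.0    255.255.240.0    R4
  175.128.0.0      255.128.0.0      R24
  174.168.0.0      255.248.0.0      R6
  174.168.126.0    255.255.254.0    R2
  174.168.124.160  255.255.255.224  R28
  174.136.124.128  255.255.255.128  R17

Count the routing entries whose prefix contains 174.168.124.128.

Prefixes containing 174.168.124.128:
  174.168.0.0/13 (174.168.0.0 - 174.175.255.255)
  174.168.0.0/14 (174.168.0.0 - 174.171.255.255)
  174.168.64.0/18 (174.168.64.0 - 174.168.127.255)
  174.168.96.0/19 (174.168.96.0 - 174.168.127.255)
  174.168.112.0/20 (174.168.112.0 - 174.168.127.255)
Total matching entries: 5.

5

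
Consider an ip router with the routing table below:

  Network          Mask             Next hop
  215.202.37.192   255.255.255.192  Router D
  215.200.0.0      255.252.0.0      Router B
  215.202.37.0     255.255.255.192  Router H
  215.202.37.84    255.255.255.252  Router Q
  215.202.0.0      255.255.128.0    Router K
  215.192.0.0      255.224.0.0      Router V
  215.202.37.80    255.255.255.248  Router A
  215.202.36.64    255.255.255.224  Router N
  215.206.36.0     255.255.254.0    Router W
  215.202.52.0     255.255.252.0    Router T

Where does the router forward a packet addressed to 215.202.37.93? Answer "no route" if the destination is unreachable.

Routes whose prefix contains 215.202.37.93:
  215.192.0.0/11 (215.192.0.0 - 215.223.255.255) -> Router V
  215.200.0.0/14 (215.200.0.0 - 215.203.255.255) -> Router B
  215.202.0.0/17 (215.202.0.0 - 215.202.127.255) -> Router K
More-specific entries that do NOT match:
  215.202.37.84/30 (215.202.37.84 - 215.202.37.87) does not contain 215.202.37.93
  215.202.37.80/29 (215.202.37.80 - 215.202.37.87) does not contain 215.202.37.93
  215.202.36.64/27 (215.202.36.64 - 215.202.36.95) does not contain 215.202.37.93
  215.202.37.192/26 (215.202.37.192 - 215.202.37.255) does not contain 215.202.37.93
  215.202.37.0/26 (215.202.37.0 - 215.202.37.63) does not contain 215.202.37.93
  215.206.36.0/23 (215.206.36.0 - 215.206.37.255) does not contain 215.202.37.93
  215.202.52.0/22 (215.202.52.0 - 215.202.55.255) does not contain 215.202.37.93
Longest matching prefix is /17 -> next hop Router K.

Router K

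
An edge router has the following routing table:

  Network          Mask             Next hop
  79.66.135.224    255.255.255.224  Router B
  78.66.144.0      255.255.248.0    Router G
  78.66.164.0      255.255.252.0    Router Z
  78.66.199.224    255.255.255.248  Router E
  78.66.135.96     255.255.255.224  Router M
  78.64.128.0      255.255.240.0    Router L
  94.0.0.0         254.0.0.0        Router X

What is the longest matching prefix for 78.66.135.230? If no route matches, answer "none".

78.66.135.230 is outside every listed prefix and there is no default route.

none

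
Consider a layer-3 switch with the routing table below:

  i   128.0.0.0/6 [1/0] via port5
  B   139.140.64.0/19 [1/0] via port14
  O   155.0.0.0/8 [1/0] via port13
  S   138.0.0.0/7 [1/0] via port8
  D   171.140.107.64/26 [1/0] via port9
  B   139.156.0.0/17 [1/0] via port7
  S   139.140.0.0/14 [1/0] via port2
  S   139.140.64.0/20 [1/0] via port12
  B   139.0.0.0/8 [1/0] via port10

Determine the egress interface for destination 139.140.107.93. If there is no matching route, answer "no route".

Routes whose prefix contains 139.140.107.93:
  138.0.0.0/7 (138.0.0.0 - 139.255.255.255) -> port8
  139.0.0.0/8 (139.0.0.0 - 139.255.255.255) -> port10
  139.140.0.0/14 (139.140.0.0 - 139.143.255.255) -> port2
More-specific entries that do NOT match:
  171.140.107.64/26 (171.140.107.64 - 171.140.107.127) does not contain 139.140.107.93
  139.140.64.0/20 (139.140.64.0 - 139.140.79.255) does not contain 139.140.107.93
  139.140.64.0/19 (139.140.64.0 - 139.140.95.255) does not contain 139.140.107.93
  139.156.0.0/17 (139.156.0.0 - 139.156.127.255) does not contain 139.140.107.93
Longest matching prefix is /14 -> interface port2.

port2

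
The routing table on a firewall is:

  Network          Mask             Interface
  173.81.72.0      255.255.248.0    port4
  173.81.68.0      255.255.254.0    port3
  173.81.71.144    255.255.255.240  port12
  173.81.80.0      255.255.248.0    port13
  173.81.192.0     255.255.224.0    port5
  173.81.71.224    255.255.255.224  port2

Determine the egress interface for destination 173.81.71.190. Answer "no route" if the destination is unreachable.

No entry's prefix contains 173.81.71.190; there is no default route.

no route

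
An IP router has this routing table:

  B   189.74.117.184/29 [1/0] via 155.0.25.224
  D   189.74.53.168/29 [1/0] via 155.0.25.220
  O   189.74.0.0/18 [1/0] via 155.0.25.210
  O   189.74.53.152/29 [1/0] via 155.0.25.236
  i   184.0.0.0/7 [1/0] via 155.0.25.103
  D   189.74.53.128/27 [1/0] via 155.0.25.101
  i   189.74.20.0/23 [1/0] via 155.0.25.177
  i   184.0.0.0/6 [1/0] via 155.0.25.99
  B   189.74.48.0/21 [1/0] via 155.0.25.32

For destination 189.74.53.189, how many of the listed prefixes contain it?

Prefixes containing 189.74.53.189:
  189.74.0.0/18 (189.74.0.0 - 189.74.63.255)
  189.74.48.0/21 (189.74.48.0 - 189.74.55.255)
Total matching entries: 2.

2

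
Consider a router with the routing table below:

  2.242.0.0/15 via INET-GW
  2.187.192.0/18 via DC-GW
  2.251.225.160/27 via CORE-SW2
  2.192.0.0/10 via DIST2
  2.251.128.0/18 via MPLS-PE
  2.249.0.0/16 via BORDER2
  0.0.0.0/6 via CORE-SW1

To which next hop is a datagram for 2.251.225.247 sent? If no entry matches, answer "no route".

DIST2

Routes whose prefix contains 2.251.225.247:
  0.0.0.0/6 (0.0.0.0 - 3.255.255.255) -> CORE-SW1
  2.192.0.0/10 (2.192.0.0 - 2.255.255.255) -> DIST2
More-specific entries that do NOT match:
  2.251.225.160/27 (2.251.225.160 - 2.251.225.191) does not contain 2.251.225.247
  2.187.192.0/18 (2.187.192.0 - 2.187.255.255) does not contain 2.251.225.247
  2.251.128.0/18 (2.251.128.0 - 2.251.191.255) does not contain 2.251.225.247
  2.249.0.0/16 (2.249.0.0 - 2.249.255.255) does not contain 2.251.225.247
  2.242.0.0/15 (2.242.0.0 - 2.243.255.255) does not contain 2.251.225.247
Longest matching prefix is /10 -> next hop DIST2.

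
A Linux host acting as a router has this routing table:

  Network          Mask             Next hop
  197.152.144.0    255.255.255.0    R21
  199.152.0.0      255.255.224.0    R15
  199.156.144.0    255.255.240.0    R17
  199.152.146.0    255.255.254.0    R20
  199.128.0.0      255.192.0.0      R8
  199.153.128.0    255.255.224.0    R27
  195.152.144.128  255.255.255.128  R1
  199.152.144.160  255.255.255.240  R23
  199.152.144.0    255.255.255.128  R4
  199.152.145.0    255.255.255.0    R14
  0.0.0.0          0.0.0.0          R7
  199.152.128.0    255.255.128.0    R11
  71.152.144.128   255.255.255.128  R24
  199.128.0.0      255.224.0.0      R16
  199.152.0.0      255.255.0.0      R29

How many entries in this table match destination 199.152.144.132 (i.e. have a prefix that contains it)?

Prefixes containing 199.152.144.132:
  0.0.0.0/0 (default, matches everything)
  199.128.0.0/10 (199.128.0.0 - 199.191.255.255)
  199.128.0.0/11 (199.128.0.0 - 199.159.255.255)
  199.152.0.0/16 (199.152.0.0 - 199.152.255.255)
  199.152.128.0/17 (199.152.128.0 - 199.152.255.255)
Total matching entries: 5.

5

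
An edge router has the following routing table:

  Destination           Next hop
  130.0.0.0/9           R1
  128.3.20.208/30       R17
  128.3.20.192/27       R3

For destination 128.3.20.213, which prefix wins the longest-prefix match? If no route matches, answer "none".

Entries matching 128.3.20.213:
  128.3.20.192/27 (128.3.20.192 - 128.3.20.223)
Most specific is 128.3.20.192/27.

128.3.20.192/27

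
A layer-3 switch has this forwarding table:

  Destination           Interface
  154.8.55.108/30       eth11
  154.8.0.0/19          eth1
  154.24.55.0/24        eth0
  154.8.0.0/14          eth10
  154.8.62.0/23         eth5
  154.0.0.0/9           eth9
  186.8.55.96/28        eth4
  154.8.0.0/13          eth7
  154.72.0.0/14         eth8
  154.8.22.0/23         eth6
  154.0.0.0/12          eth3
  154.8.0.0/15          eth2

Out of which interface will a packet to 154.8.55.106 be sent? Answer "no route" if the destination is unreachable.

eth2

Routes whose prefix contains 154.8.55.106:
  154.0.0.0/9 (154.0.0.0 - 154.127.255.255) -> eth9
  154.0.0.0/12 (154.0.0.0 - 154.15.255.255) -> eth3
  154.8.0.0/13 (154.8.0.0 - 154.15.255.255) -> eth7
  154.8.0.0/14 (154.8.0.0 - 154.11.255.255) -> eth10
  154.8.0.0/15 (154.8.0.0 - 154.9.255.255) -> eth2
More-specific entries that do NOT match:
  154.8.55.108/30 (154.8.55.108 - 154.8.55.111) does not contain 154.8.55.106
  186.8.55.96/28 (186.8.55.96 - 186.8.55.111) does not contain 154.8.55.106
  154.24.55.0/24 (154.24.55.0 - 154.24.55.255) does not contain 154.8.55.106
  154.8.62.0/23 (154.8.62.0 - 154.8.63.255) does not contain 154.8.55.106
  154.8.22.0/23 (154.8.22.0 - 154.8.23.255) does not contain 154.8.55.106
  154.8.0.0/19 (154.8.0.0 - 154.8.31.255) does not contain 154.8.55.106
Longest matching prefix is /15 -> interface eth2.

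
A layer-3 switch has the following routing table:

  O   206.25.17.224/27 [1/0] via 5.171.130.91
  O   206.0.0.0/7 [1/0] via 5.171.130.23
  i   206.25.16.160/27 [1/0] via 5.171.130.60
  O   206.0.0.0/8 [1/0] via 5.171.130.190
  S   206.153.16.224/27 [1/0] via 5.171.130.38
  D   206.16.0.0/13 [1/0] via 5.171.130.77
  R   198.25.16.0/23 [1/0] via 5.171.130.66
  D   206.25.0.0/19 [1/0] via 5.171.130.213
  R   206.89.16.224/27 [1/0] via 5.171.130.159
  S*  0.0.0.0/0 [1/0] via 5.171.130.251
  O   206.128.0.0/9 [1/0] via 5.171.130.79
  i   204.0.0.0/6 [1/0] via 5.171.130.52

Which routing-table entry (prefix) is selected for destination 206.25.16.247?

206.25.0.0/19

Entries matching 206.25.16.247:
  0.0.0.0/0 (default, matches everything)
  204.0.0.0/6 (204.0.0.0 - 207.255.255.255)
  206.0.0.0/7 (206.0.0.0 - 207.255.255.255)
  206.0.0.0/8 (206.0.0.0 - 206.255.255.255)
  206.25.0.0/19 (206.25.0.0 - 206.25.31.255)
Most specific is 206.25.0.0/19.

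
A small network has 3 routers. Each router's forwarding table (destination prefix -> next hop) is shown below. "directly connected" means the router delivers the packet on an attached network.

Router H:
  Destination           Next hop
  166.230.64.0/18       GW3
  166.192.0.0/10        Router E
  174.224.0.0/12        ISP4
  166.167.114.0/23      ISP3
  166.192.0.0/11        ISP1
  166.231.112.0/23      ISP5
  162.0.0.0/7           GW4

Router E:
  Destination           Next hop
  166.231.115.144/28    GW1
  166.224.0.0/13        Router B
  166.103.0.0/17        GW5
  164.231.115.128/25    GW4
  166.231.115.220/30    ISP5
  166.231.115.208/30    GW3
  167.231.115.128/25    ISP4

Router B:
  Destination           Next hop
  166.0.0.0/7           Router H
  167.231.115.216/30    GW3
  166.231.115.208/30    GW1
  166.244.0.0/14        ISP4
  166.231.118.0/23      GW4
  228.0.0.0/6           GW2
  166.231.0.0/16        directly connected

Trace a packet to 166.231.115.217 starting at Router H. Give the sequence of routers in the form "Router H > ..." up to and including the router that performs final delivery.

Router H > Router E > Router B

At Router H: longest match for 166.231.115.217 is 166.192.0.0/10 -> Router E
At Router E: longest match for 166.231.115.217 is 166.224.0.0/13 -> Router B
At Router B: longest match for 166.231.115.217 is 166.231.0.0/16 -> directly connected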